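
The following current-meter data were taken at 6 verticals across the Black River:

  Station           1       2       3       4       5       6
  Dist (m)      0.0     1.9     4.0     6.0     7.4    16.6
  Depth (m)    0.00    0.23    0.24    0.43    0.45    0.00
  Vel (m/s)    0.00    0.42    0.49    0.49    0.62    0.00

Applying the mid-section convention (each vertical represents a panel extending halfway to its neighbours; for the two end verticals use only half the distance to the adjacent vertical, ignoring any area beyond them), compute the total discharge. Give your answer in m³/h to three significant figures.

w_2 = (4.0 − 0.0)/2 = 2 m; q_2 = 0.42 × 0.23 × 2 = 0.1932 m³/s
w_3 = (6.0 − 1.9)/2 = 2.05 m; q_3 = 0.49 × 0.24 × 2.05 = 0.2411 m³/s
w_4 = (7.4 − 4.0)/2 = 1.7 m; q_4 = 0.49 × 0.43 × 1.7 = 0.3582 m³/s
w_5 = (16.6 − 6.0)/2 = 5.3 m; q_5 = 0.62 × 0.45 × 5.3 = 1.479 m³/s
Stations 1, 6 contribute zero (depth or velocity is 0).
Q = Σ qᵢ = 2.271 m³/s
= 2.271 × 3600 = 8176 m³/h

8180 m³/h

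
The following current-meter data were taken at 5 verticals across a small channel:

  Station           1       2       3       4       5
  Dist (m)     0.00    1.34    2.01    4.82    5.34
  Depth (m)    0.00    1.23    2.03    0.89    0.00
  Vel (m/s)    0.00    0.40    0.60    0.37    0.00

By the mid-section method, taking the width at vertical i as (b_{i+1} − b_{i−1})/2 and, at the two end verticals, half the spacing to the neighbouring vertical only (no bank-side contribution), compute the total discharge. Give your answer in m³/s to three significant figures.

w_2 = (2.01 − 0.00)/2 = 1.005 m; q_2 = 0.40 × 1.23 × 1.005 = 0.4945 m³/s
w_3 = (4.82 − 1.34)/2 = 1.74 m; q_3 = 0.60 × 2.03 × 1.74 = 2.119 m³/s
w_4 = (5.34 − 2.01)/2 = 1.665 m; q_4 = 0.37 × 0.89 × 1.665 = 0.5483 m³/s
Stations 1, 5 contribute zero (depth or velocity is 0).
Q = Σ qᵢ = 3.162 m³/s

3.16 m³/s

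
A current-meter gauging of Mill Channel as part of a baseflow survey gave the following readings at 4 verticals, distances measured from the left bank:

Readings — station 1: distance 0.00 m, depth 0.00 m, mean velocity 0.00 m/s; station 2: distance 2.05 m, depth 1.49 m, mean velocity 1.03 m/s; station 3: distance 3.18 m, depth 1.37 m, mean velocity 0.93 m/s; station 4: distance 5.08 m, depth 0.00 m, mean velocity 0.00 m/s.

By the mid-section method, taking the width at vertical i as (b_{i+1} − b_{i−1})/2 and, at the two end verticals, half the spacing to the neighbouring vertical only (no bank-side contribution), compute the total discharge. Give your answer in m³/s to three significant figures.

w_2 = (3.18 − 0.00)/2 = 1.59 m; q_2 = 1.03 × 1.49 × 1.59 = 2.440 m³/s
w_3 = (5.08 − 2.05)/2 = 1.515 m; q_3 = 0.93 × 1.37 × 1.515 = 1.930 m³/s
Stations 1, 4 contribute zero (depth or velocity is 0).
Q = Σ qᵢ = 4.370 m³/s

4.37 m³/s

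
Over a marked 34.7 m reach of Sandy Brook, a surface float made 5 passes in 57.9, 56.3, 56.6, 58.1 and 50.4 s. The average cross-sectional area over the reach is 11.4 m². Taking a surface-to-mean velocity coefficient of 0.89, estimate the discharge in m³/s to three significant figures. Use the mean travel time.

6.30 m³/s

t̄ = (57.9 + 56.3 + 56.6 + 58.1 + 50.4) / 5 = 55.86 s
v_surface = L / t̄ = 34.7 / 55.86 = 0.6212 m/s
v_mean = 0.89 × 0.6212 = 0.5529 m/s
Q = A × v_mean = 11.4 × 0.5529 = 6.303 m³/s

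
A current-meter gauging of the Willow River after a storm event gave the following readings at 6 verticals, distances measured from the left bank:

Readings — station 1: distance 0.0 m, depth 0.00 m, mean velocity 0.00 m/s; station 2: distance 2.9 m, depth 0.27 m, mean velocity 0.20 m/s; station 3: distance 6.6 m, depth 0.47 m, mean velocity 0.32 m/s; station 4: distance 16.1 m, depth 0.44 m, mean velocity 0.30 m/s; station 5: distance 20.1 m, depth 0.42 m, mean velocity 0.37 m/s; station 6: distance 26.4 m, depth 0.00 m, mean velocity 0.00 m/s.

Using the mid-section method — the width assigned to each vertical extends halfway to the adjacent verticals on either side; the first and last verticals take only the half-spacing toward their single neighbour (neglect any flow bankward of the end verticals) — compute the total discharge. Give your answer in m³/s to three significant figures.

w_2 = (6.6 − 0.0)/2 = 3.3 m; q_2 = 0.20 × 0.27 × 3.3 = 0.1782 m³/s
w_3 = (16.1 − 2.9)/2 = 6.6 m; q_3 = 0.32 × 0.47 × 6.6 = 0.9926 m³/s
w_4 = (20.1 − 6.6)/2 = 6.75 m; q_4 = 0.30 × 0.44 × 6.75 = 0.8910 m³/s
w_5 = (26.4 − 16.1)/2 = 5.15 m; q_5 = 0.37 × 0.42 × 5.15 = 0.8003 m³/s
Stations 1, 6 contribute zero (depth or velocity is 0).
Q = Σ qᵢ = 2.862 m³/s

2.86 m³/s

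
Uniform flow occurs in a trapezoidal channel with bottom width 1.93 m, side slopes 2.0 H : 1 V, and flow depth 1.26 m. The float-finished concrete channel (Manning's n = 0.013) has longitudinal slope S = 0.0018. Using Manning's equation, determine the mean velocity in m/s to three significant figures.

A = (b + z·y)·y = (1.93 + 2.0×1.26)×1.26 = 5.607 m²
P = b + 2y√(1+z²) = 1.93 + 2×1.26×√(1+2.0²) = 7.565 m
R = A/P = 5.607/7.565 = 0.7412 m
Q = (1/n)·A·R^(2/3)·S^(1/2) = (1/0.013) × 5.607 × 0.7412^(2/3) × 0.0018^(1/2) = 14.99 m³/s
V = Q/A = 14.99/5.607 = 2.673 m/s

2.67 m/s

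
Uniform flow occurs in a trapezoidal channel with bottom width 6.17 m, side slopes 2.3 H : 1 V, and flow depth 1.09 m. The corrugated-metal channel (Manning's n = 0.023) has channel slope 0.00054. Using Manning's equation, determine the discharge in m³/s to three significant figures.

8.32 m³/s

A = (b + z·y)·y = (6.17 + 2.3×1.09)×1.09 = 9.458 m²
P = b + 2y√(1+z²) = 6.17 + 2×1.09×√(1+2.3²) = 11.64 m
R = A/P = 9.458/11.64 = 0.8127 m
Q = (1/n)·A·R^(2/3)·S^(1/2) = (1/0.023) × 9.458 × 0.8127^(2/3) × 0.00054^(1/2) = 8.322 m³/s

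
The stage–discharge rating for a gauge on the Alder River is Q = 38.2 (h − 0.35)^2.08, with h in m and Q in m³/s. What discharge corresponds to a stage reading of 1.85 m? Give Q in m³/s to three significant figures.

88.8 m³/s

Q = 38.2 × (1.85 − 0.35)^2.08 = 38.2 × 1.5^2.08 = 88.78 m³/s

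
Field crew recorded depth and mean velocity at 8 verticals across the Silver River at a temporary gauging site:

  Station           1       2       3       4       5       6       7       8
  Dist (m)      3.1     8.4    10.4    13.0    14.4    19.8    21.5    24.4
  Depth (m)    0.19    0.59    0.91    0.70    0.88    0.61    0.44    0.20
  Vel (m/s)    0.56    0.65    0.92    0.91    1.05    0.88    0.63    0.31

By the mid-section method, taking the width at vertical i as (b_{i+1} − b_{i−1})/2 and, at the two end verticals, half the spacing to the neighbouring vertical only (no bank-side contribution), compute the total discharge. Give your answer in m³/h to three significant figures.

w_1 = (8.4 − 3.1)/2 = 2.65 m; q_1 = 0.56 × 0.19 × 2.65 = 0.2820 m³/s
w_2 = (10.4 − 3.1)/2 = 3.65 m; q_2 = 0.65 × 0.59 × 3.65 = 1.400 m³/s
w_3 = (13.0 − 8.4)/2 = 2.3 m; q_3 = 0.92 × 0.91 × 2.3 = 1.926 m³/s
w_4 = (14.4 − 10.4)/2 = 2 m; q_4 = 0.91 × 0.70 × 2 = 1.274 m³/s
w_5 = (19.8 − 13.0)/2 = 3.4 m; q_5 = 1.05 × 0.88 × 3.4 = 3.142 m³/s
w_6 = (21.5 − 14.4)/2 = 3.55 m; q_6 = 0.88 × 0.61 × 3.55 = 1.906 m³/s
w_7 = (24.4 − 19.8)/2 = 2.3 m; q_7 = 0.63 × 0.44 × 2.3 = 0.6376 m³/s
w_8 = (24.4 − 21.5)/2 = 1.45 m; q_8 = 0.31 × 0.20 × 1.45 = 0.08990 m³/s
Q = Σ qᵢ = 10.66 m³/s
= 10.66 × 3600 = 38360 m³/h

38400 m³/h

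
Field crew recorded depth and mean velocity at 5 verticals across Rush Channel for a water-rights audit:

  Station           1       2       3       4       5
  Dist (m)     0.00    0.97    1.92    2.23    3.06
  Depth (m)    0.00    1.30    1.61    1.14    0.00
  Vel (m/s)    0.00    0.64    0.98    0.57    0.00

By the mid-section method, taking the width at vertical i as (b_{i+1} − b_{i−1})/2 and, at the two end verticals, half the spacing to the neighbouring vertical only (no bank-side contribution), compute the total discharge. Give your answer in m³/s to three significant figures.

2.16 m³/s

w_2 = (1.92 − 0.00)/2 = 0.96 m; q_2 = 0.64 × 1.30 × 0.96 = 0.7987 m³/s
w_3 = (2.23 − 0.97)/2 = 0.63 m; q_3 = 0.98 × 1.61 × 0.63 = 0.9940 m³/s
w_4 = (3.06 − 1.92)/2 = 0.57 m; q_4 = 0.57 × 1.14 × 0.57 = 0.3704 m³/s
Stations 1, 5 contribute zero (depth or velocity is 0).
Q = Σ qᵢ = 2.163 m³/s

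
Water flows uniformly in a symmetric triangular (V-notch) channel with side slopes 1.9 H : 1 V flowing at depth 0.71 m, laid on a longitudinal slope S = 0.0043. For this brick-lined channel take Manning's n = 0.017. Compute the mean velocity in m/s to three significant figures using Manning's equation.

1.78 m/s

A = z·y² = 1.9×0.71² = 0.9578 m²
P = 2y√(1+z²) = 2×0.71×√(1+1.9²) = 3.049 m
R = A/P = 0.9578/3.049 = 0.3141 m
Q = (1/n)·A·R^(2/3)·S^(1/2) = (1/0.017) × 0.9578 × 0.3141^(2/3) × 0.0043^(1/2) = 1.707 m³/s
V = Q/A = 1.707/0.9578 = 1.783 m/s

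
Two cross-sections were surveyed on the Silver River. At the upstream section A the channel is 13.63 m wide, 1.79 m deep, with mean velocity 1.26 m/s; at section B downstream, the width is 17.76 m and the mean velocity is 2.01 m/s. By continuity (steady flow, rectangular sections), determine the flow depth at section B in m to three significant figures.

0.861 m

Q = A₁V₁ = (13.63×1.79) × 1.26 = 30.74 m³/s
d₂ = Q/(b₂ V₂) = 30.74/(17.76×2.01) = 0.8612 m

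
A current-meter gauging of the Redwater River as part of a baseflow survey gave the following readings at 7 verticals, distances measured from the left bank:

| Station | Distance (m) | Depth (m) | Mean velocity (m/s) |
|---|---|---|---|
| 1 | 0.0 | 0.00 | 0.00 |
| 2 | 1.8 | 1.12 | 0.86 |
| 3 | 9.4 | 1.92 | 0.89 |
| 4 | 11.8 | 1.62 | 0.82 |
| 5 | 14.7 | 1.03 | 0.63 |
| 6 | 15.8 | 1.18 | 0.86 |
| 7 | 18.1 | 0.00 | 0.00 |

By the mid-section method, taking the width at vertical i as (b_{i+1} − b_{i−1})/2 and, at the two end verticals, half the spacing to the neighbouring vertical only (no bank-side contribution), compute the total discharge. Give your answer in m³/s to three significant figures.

w_2 = (9.4 − 0.0)/2 = 4.7 m; q_2 = 0.86 × 1.12 × 4.7 = 4.527 m³/s
w_3 = (11.8 − 1.8)/2 = 5 m; q_3 = 0.89 × 1.92 × 5 = 8.544 m³/s
w_4 = (14.7 − 9.4)/2 = 2.65 m; q_4 = 0.82 × 1.62 × 2.65 = 3.520 m³/s
w_5 = (15.8 − 11.8)/2 = 2 m; q_5 = 0.63 × 1.03 × 2 = 1.298 m³/s
w_6 = (18.1 − 14.7)/2 = 1.7 m; q_6 = 0.86 × 1.18 × 1.7 = 1.725 m³/s
Stations 1, 7 contribute zero (depth or velocity is 0).
Q = Σ qᵢ = 19.61 m³/s

19.6 m³/s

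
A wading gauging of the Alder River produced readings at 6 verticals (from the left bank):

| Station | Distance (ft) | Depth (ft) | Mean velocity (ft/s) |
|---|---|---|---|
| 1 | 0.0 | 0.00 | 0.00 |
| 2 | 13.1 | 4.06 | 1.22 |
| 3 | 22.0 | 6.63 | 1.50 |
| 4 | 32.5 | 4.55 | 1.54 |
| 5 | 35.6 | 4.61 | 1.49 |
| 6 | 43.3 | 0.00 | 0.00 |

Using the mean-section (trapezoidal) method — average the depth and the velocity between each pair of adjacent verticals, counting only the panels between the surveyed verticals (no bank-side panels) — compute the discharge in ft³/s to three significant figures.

205 ft³/s

Panel 1-2: Δb = 13.1 ft, d̄ = (0.00+4.06)/2 = 2.03, v̄ = (0.00+1.22)/2 = 0.61 → q = 13.1×2.03×0.61 = 16.22 ft³/s
Panel 2-3: Δb = 8.9 ft, d̄ = (4.06+6.63)/2 = 5.345, v̄ = (1.22+1.50)/2 = 1.36 → q = 8.9×5.345×1.36 = 64.70 ft³/s
Panel 3-4: Δb = 10.5 ft, d̄ = (6.63+4.55)/2 = 5.59, v̄ = (1.50+1.54)/2 = 1.52 → q = 10.5×5.59×1.52 = 89.22 ft³/s
Panel 4-5: Δb = 3.1 ft, d̄ = (4.55+4.61)/2 = 4.58, v̄ = (1.54+1.49)/2 = 1.515 → q = 3.1×4.58×1.515 = 21.51 ft³/s
Panel 5-6: Δb = 7.7 ft, d̄ = (4.61+0.00)/2 = 2.305, v̄ = (1.49+0.00)/2 = 0.745 → q = 7.7×2.305×0.745 = 13.22 ft³/s
Q = Σ q = 204.9 ft³/s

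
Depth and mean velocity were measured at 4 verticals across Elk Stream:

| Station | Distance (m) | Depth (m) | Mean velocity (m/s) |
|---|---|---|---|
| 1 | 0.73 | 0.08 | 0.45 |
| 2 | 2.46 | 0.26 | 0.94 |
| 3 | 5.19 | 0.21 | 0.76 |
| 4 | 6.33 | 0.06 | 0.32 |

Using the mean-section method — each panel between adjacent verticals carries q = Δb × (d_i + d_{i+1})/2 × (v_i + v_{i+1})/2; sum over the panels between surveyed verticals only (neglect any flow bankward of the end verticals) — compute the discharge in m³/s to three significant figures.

0.833 m³/s

Panel 1-2: Δb = 1.73 m, d̄ = (0.08+0.26)/2 = 0.17, v̄ = (0.45+0.94)/2 = 0.695 → q = 1.73×0.17×0.695 = 0.2044 m³/s
Panel 2-3: Δb = 2.73 m, d̄ = (0.26+0.21)/2 = 0.235, v̄ = (0.94+0.76)/2 = 0.85 → q = 2.73×0.235×0.85 = 0.5453 m³/s
Panel 3-4: Δb = 1.14 m, d̄ = (0.21+0.06)/2 = 0.135, v̄ = (0.76+0.32)/2 = 0.54 → q = 1.14×0.135×0.54 = 0.08311 m³/s
Q = Σ q = 0.8328 m³/s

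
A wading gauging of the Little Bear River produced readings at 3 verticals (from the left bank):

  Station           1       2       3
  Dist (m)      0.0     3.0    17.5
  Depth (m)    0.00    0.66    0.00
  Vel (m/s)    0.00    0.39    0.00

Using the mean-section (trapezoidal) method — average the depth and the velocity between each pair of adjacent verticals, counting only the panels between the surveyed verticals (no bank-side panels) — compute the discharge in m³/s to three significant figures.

1.13 m³/s

Panel 1-2: Δb = 3 m, d̄ = (0.00+0.66)/2 = 0.33, v̄ = (0.00+0.39)/2 = 0.195 → q = 3×0.33×0.195 = 0.1931 m³/s
Panel 2-3: Δb = 14.5 m, d̄ = (0.66+0.00)/2 = 0.33, v̄ = (0.39+0.00)/2 = 0.195 → q = 14.5×0.33×0.195 = 0.9331 m³/s
Q = Σ q = 1.126 m³/s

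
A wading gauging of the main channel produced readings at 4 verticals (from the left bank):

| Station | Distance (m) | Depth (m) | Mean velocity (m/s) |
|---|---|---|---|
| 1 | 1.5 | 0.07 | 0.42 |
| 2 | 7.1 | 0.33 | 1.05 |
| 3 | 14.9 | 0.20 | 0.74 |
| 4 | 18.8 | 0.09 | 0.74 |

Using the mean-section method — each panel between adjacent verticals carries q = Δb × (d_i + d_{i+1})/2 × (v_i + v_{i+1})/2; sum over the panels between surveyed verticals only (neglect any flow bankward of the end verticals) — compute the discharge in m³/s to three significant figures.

3.09 m³/s

Panel 1-2: Δb = 5.6 m, d̄ = (0.07+0.33)/2 = 0.2, v̄ = (0.42+1.05)/2 = 0.735 → q = 5.6×0.2×0.735 = 0.8232 m³/s
Panel 2-3: Δb = 7.8 m, d̄ = (0.33+0.20)/2 = 0.265, v̄ = (1.05+0.74)/2 = 0.895 → q = 7.8×0.265×0.895 = 1.850 m³/s
Panel 3-4: Δb = 3.9 m, d̄ = (0.20+0.09)/2 = 0.145, v̄ = (0.74+0.74)/2 = 0.74 → q = 3.9×0.145×0.74 = 0.4185 m³/s
Q = Σ q = 3.092 m³/s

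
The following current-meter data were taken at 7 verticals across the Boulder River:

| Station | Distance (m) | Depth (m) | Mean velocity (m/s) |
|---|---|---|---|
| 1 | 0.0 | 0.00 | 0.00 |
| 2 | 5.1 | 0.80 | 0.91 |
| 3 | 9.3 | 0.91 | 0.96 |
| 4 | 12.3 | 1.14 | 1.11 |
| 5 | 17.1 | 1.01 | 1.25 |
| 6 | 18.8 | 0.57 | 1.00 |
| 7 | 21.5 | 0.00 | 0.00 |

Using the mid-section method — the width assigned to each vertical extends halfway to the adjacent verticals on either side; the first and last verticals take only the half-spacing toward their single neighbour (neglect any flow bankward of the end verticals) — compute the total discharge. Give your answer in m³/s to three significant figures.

16.8 m³/s

w_2 = (9.3 − 0.0)/2 = 4.65 m; q_2 = 0.91 × 0.80 × 4.65 = 3.385 m³/s
w_3 = (12.3 − 5.1)/2 = 3.6 m; q_3 = 0.96 × 0.91 × 3.6 = 3.145 m³/s
w_4 = (17.1 − 9.3)/2 = 3.9 m; q_4 = 1.11 × 1.14 × 3.9 = 4.935 m³/s
w_5 = (18.8 − 12.3)/2 = 3.25 m; q_5 = 1.25 × 1.01 × 3.25 = 4.103 m³/s
w_6 = (21.5 − 17.1)/2 = 2.2 m; q_6 = 1.00 × 0.57 × 2.2 = 1.254 m³/s
Stations 1, 7 contribute zero (depth or velocity is 0).
Q = Σ qᵢ = 16.82 m³/s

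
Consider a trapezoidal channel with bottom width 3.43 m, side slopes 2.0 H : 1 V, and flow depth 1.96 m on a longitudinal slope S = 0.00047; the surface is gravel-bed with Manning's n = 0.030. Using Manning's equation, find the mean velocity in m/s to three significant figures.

0.808 m/s

A = (b + z·y)·y = (3.43 + 2.0×1.96)×1.96 = 14.41 m²
P = b + 2y√(1+z²) = 3.43 + 2×1.96×√(1+2.0²) = 12.20 m
R = A/P = 14.41/12.20 = 1.181 m
Q = (1/n)·A·R^(2/3)·S^(1/2) = (1/0.030) × 14.41 × 1.181^(2/3) × 0.00047^(1/2) = 11.63 m³/s
V = Q/A = 11.63/14.41 = 0.8075 m/s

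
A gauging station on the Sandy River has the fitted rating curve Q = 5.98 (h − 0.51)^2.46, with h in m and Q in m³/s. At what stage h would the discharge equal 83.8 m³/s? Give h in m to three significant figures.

3.43 m

h − h₀ = (Q/C)^(1/b) = (83.8/5.98)^(1/2.46) = 2.925 m
h = 0.51 + 2.925 = 3.435 m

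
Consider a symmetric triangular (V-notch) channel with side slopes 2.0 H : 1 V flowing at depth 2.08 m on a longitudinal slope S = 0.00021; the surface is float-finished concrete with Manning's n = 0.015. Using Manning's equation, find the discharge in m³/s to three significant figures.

7.97 m³/s

A = z·y² = 2.0×2.08² = 8.653 m²
P = 2y√(1+z²) = 2×2.08×√(1+2.0²) = 9.302 m
R = A/P = 8.653/9.302 = 0.9302 m
Q = (1/n)·A·R^(2/3)·S^(1/2) = (1/0.015) × 8.653 × 0.9302^(2/3) × 0.00021^(1/2) = 7.966 m³/s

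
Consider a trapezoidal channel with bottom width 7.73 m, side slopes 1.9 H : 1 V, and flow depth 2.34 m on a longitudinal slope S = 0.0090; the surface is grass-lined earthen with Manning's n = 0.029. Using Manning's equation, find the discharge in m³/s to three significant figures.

A = (b + z·y)·y = (7.73 + 1.9×2.34)×2.34 = 28.49 m²
P = b + 2y√(1+z²) = 7.73 + 2×2.34×√(1+1.9²) = 17.78 m
R = A/P = 28.49/17.78 = 1.603 m
Q = (1/n)·A·R^(2/3)·S^(1/2) = (1/0.029) × 28.49 × 1.603^(2/3) × 0.0090^(1/2) = 127.6 m³/s

128 m³/s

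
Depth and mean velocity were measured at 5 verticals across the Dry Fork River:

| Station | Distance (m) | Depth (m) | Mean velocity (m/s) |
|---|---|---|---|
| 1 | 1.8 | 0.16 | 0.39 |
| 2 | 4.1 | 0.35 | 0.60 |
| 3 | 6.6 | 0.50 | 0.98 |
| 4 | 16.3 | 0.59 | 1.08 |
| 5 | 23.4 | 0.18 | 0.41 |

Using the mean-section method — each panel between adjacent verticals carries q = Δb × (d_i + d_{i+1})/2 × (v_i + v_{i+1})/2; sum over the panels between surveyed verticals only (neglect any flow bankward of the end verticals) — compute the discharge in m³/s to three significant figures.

8.61 m³/s

Panel 1-2: Δb = 2.3 m, d̄ = (0.16+0.35)/2 = 0.255, v̄ = (0.39+0.60)/2 = 0.495 → q = 2.3×0.255×0.495 = 0.2903 m³/s
Panel 2-3: Δb = 2.5 m, d̄ = (0.35+0.50)/2 = 0.425, v̄ = (0.60+0.98)/2 = 0.79 → q = 2.5×0.425×0.79 = 0.8394 m³/s
Panel 3-4: Δb = 9.7 m, d̄ = (0.50+0.59)/2 = 0.545, v̄ = (0.98+1.08)/2 = 1.03 → q = 9.7×0.545×1.03 = 5.445 m³/s
Panel 4-5: Δb = 7.1 m, d̄ = (0.59+0.18)/2 = 0.385, v̄ = (1.08+0.41)/2 = 0.745 → q = 7.1×0.385×0.745 = 2.036 m³/s
Q = Σ q = 8.611 m³/s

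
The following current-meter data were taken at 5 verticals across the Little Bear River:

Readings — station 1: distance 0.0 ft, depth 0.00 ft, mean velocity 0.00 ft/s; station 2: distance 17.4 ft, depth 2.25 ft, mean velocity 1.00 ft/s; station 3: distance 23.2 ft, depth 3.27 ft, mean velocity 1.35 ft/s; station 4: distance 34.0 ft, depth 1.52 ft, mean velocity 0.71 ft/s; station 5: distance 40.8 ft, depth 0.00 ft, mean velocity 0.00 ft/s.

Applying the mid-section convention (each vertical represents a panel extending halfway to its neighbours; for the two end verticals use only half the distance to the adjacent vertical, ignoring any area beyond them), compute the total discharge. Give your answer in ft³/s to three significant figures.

72.2 ft³/s

w_2 = (23.2 − 0.0)/2 = 11.6 ft; q_2 = 1.00 × 2.25 × 11.6 = 26.10 ft³/s
w_3 = (34.0 − 17.4)/2 = 8.3 ft; q_3 = 1.35 × 3.27 × 8.3 = 36.64 ft³/s
w_4 = (40.8 − 23.2)/2 = 8.8 ft; q_4 = 0.71 × 1.52 × 8.8 = 9.497 ft³/s
Stations 1, 5 contribute zero (depth or velocity is 0).
Q = Σ qᵢ = 72.24 ft³/s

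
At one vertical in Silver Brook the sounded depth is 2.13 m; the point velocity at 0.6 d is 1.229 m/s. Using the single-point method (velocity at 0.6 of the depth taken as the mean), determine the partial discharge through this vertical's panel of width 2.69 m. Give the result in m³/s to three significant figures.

7.04 m³/s

v̄ = v₀.₆ = 1.229 m/s
q = v̄ × d × w = 1.229 × 2.13 × 2.69 = 7.042 m³/s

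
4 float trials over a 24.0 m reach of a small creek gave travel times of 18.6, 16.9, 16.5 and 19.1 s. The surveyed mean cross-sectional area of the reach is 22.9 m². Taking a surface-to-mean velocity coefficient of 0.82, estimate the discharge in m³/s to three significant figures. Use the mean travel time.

t̄ = (18.6 + 16.9 + 16.5 + 19.1) / 4 = 17.775 s
v_surface = L / t̄ = 24.0 / 17.775 = 1.350 m/s
v_mean = 0.82 × 1.350 = 1.107 m/s
Q = A × v_mean = 22.9 × 1.107 = 25.35 m³/s

25.4 m³/s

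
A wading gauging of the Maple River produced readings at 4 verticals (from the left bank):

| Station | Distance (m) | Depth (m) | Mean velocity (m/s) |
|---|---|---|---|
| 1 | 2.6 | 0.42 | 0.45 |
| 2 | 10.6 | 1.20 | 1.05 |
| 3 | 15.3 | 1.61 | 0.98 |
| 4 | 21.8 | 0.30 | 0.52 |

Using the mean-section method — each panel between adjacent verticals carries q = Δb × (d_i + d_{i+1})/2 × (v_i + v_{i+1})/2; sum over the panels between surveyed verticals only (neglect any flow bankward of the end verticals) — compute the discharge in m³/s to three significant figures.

16.2 m³/s

Panel 1-2: Δb = 8 m, d̄ = (0.42+1.20)/2 = 0.81, v̄ = (0.45+1.05)/2 = 0.75 → q = 8×0.81×0.75 = 4.860 m³/s
Panel 2-3: Δb = 4.7 m, d̄ = (1.20+1.61)/2 = 1.405, v̄ = (1.05+0.98)/2 = 1.015 → q = 4.7×1.405×1.015 = 6.703 m³/s
Panel 3-4: Δb = 6.5 m, d̄ = (1.61+0.30)/2 = 0.955, v̄ = (0.98+0.52)/2 = 0.75 → q = 6.5×0.955×0.75 = 4.656 m³/s
Q = Σ q = 16.22 m³/s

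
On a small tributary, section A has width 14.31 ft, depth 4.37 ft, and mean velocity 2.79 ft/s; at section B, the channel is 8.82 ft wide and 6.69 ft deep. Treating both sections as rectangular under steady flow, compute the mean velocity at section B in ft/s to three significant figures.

2.96 ft/s

Q = A₁V₁ = (14.31×4.37) × 2.79 = 174.5 ft³/s
A₂ = 8.82 × 6.69 = 59.01 ft²
V₂ = Q/A₂ = 174.5/59.01 = 2.957 ft/s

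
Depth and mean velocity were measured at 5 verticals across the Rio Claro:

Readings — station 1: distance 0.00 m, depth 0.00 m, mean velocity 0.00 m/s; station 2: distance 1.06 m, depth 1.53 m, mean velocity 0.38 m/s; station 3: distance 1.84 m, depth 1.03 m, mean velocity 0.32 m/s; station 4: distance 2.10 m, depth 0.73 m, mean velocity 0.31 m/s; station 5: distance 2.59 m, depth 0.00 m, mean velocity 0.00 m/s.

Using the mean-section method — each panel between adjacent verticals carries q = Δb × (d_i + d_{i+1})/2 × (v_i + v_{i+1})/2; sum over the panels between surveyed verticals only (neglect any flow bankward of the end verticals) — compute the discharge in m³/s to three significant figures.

Panel 1-2: Δb = 1.06 m, d̄ = (0.00+1.53)/2 = 0.765, v̄ = (0.00+0.38)/2 = 0.19 → q = 1.06×0.765×0.19 = 0.1541 m³/s
Panel 2-3: Δb = 0.78 m, d̄ = (1.53+1.03)/2 = 1.28, v̄ = (0.38+0.32)/2 = 0.35 → q = 0.78×1.28×0.35 = 0.3494 m³/s
Panel 3-4: Δb = 0.26 m, d̄ = (1.03+0.73)/2 = 0.88, v̄ = (0.32+0.31)/2 = 0.315 → q = 0.26×0.88×0.315 = 0.07207 m³/s
Panel 4-5: Δb = 0.49 m, d̄ = (0.73+0.00)/2 = 0.365, v̄ = (0.31+0.00)/2 = 0.155 → q = 0.49×0.365×0.155 = 0.02772 m³/s
Q = Σ q = 0.6033 m³/s

0.603 m³/s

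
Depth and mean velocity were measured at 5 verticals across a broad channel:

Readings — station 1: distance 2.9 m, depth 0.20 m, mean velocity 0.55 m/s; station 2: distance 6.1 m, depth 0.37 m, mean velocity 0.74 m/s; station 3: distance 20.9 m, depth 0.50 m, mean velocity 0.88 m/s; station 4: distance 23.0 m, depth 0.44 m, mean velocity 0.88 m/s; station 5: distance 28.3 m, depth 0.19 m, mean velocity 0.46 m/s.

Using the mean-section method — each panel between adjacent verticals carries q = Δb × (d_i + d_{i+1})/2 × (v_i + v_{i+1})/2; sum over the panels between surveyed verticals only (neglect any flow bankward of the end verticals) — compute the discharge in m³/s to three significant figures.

Panel 1-2: Δb = 3.2 m, d̄ = (0.20+0.37)/2 = 0.285, v̄ = (0.55+0.74)/2 = 0.645 → q = 3.2×0.285×0.645 = 0.5882 m³/s
Panel 2-3: Δb = 14.8 m, d̄ = (0.37+0.50)/2 = 0.435, v̄ = (0.74+0.88)/2 = 0.81 → q = 14.8×0.435×0.81 = 5.215 m³/s
Panel 3-4: Δb = 2.1 m, d̄ = (0.50+0.44)/2 = 0.47, v̄ = (0.88+0.88)/2 = 0.88 → q = 2.1×0.47×0.88 = 0.8686 m³/s
Panel 4-5: Δb = 5.3 m, d̄ = (0.44+0.19)/2 = 0.315, v̄ = (0.88+0.46)/2 = 0.67 → q = 5.3×0.315×0.67 = 1.119 m³/s
Q = Σ q = 7.790 m³/s

7.79 m³/s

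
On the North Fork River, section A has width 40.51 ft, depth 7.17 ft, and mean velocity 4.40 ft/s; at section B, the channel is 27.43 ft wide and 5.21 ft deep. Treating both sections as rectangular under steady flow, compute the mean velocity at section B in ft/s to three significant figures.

Q = A₁V₁ = (40.51×7.17) × 4.40 = 1278 ft³/s
A₂ = 27.43 × 5.21 = 142.9 ft²
V₂ = Q/A₂ = 1278/142.9 = 8.943 ft/s

8.94 ft/s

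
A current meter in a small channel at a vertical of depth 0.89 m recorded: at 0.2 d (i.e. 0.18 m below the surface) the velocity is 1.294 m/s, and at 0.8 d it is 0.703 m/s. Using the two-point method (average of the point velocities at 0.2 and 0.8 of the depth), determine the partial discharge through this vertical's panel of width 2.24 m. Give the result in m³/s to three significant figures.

v̄ = (1.294 + 0.703) / 2 = 0.9985 m/s
q = v̄ × d × w = 0.9985 × 0.89 × 2.24 = 1.991 m³/s

1.99 m³/s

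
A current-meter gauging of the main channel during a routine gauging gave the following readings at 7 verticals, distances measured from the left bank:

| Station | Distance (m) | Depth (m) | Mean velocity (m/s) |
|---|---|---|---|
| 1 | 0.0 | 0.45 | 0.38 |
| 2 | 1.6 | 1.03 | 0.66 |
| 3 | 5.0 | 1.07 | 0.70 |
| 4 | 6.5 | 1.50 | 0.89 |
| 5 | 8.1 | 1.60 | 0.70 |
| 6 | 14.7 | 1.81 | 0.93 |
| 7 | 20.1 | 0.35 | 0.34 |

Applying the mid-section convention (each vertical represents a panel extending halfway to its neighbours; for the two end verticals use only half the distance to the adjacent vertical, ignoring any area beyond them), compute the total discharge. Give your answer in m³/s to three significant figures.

w_1 = (1.6 − 0.0)/2 = 0.8 m; q_1 = 0.38 × 0.45 × 0.8 = 0.1368 m³/s
w_2 = (5.0 − 0.0)/2 = 2.5 m; q_2 = 0.66 × 1.03 × 2.5 = 1.700 m³/s
w_3 = (6.5 − 1.6)/2 = 2.45 m; q_3 = 0.70 × 1.07 × 2.45 = 1.835 m³/s
w_4 = (8.1 − 5.0)/2 = 1.55 m; q_4 = 0.89 × 1.50 × 1.55 = 2.069 m³/s
w_5 = (14.7 − 6.5)/2 = 4.1 m; q_5 = 0.70 × 1.60 × 4.1 = 4.592 m³/s
w_6 = (20.1 − 8.1)/2 = 6 m; q_6 = 0.93 × 1.81 × 6 = 10.10 m³/s
w_7 = (20.1 − 14.7)/2 = 2.7 m; q_7 = 0.34 × 0.35 × 2.7 = 0.3213 m³/s
Q = Σ qᵢ = 20.75 m³/s

20.8 m³/s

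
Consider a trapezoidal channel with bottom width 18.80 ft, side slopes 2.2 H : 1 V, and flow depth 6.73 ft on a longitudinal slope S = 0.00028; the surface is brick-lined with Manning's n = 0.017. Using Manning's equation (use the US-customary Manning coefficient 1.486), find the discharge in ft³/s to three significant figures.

889 ft³/s

A = (b + z·y)·y = (18.80 + 2.2×6.73)×6.73 = 226.2 ft²
P = b + 2y√(1+z²) = 18.80 + 2×6.73×√(1+2.2²) = 51.33 ft
R = A/P = 226.2/51.33 = 4.406 ft
Q = (1.486/n)·A·R^(2/3)·S^(1/2) = (1.486/0.017) × 226.2 × 4.406^(2/3) × 0.00028^(1/2) = 889.1 ft³/s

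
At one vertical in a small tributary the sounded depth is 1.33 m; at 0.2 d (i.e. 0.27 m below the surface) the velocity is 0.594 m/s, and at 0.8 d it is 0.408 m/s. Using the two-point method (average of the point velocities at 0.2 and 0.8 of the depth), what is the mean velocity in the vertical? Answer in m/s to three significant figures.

v̄ = (0.594 + 0.408) / 2 = 0.5010 m/s

0.501 m/s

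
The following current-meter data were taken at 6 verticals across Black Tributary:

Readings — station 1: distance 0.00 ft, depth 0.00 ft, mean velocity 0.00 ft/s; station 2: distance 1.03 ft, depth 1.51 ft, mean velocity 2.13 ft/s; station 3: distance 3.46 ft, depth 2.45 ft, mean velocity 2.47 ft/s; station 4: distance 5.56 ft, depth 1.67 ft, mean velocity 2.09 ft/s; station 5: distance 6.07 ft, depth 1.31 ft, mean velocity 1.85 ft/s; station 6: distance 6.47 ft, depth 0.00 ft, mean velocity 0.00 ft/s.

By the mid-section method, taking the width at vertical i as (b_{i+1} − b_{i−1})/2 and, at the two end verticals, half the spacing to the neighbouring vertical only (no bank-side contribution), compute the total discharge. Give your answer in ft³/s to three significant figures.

24.9 ft³/s

w_2 = (3.46 − 0.00)/2 = 1.73 ft; q_2 = 2.13 × 1.51 × 1.73 = 5.564 ft³/s
w_3 = (5.56 − 1.03)/2 = 2.265 ft; q_3 = 2.47 × 2.45 × 2.265 = 13.71 ft³/s
w_4 = (6.07 − 3.46)/2 = 1.305 ft; q_4 = 2.09 × 1.67 × 1.305 = 4.555 ft³/s
w_5 = (6.47 − 5.56)/2 = 0.455 ft; q_5 = 1.85 × 1.31 × 0.455 = 1.103 ft³/s
Stations 1, 6 contribute zero (depth or velocity is 0).
Q = Σ qᵢ = 24.93 ft³/s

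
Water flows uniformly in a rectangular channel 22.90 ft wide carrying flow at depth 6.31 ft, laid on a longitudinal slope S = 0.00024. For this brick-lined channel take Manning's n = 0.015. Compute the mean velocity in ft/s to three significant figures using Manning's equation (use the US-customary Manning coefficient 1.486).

A = b·y = 22.90 × 6.31 = 144.5 ft²
P = b + 2y = 22.90 + 2×6.31 = 35.52 ft
R = A/P = 144.5/35.52 = 4.068 ft
Q = (1.486/n)·A·R^(2/3)·S^(1/2) = (1.486/0.015) × 144.5 × 4.068^(2/3) × 0.00024^(1/2) = 565.1 ft³/s
V = Q/A = 565.1/144.5 = 3.911 ft/s

3.91 ft/s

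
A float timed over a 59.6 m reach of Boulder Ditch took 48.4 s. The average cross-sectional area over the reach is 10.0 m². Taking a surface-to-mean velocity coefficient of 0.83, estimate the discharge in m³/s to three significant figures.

v_surface = L / t̄ = 59.6 / 48.4 = 1.231 m/s
v_mean = 0.83 × 1.231 = 1.022 m/s
Q = A × v_mean = 10.0 × 1.022 = 10.22 m³/s

10.2 m³/s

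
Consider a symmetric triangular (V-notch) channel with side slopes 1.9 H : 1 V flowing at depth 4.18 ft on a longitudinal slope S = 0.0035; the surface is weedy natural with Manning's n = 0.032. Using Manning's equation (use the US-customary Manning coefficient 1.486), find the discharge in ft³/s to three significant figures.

A = z·y² = 1.9×4.18² = 33.20 ft²
P = 2y√(1+z²) = 2×4.18×√(1+1.9²) = 17.95 ft
R = A/P = 33.20/17.95 = 1.849 ft
Q = (1.486/n)·A·R^(2/3)·S^(1/2) = (1.486/0.032) × 33.20 × 1.849^(2/3) × 0.0035^(1/2) = 137.4 ft³/s

137 ft³/s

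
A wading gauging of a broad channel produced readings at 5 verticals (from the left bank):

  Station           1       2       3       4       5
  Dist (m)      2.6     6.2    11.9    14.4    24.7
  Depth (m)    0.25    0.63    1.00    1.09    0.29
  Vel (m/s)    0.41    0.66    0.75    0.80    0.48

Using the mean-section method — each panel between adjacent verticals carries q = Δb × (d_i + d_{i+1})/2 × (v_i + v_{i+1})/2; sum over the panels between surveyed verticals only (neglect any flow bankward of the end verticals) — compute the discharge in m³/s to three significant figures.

Panel 1-2: Δb = 3.6 m, d̄ = (0.25+0.63)/2 = 0.44, v̄ = (0.41+0.66)/2 = 0.535 → q = 3.6×0.44×0.535 = 0.8474 m³/s
Panel 2-3: Δb = 5.7 m, d̄ = (0.63+1.00)/2 = 0.815, v̄ = (0.66+0.75)/2 = 0.705 → q = 5.7×0.815×0.705 = 3.275 m³/s
Panel 3-4: Δb = 2.5 m, d̄ = (1.00+1.09)/2 = 1.045, v̄ = (0.75+0.80)/2 = 0.775 → q = 2.5×1.045×0.775 = 2.025 m³/s
Panel 4-5: Δb = 10.3 m, d̄ = (1.09+0.29)/2 = 0.69, v̄ = (0.80+0.48)/2 = 0.64 → q = 10.3×0.69×0.64 = 4.548 m³/s
Q = Σ q = 10.70 m³/s

10.7 m³/s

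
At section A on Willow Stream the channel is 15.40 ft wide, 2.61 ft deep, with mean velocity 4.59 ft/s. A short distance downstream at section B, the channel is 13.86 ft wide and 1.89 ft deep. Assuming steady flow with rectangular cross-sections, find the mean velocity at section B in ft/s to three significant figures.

7.04 ft/s

Q = A₁V₁ = (15.40×2.61) × 4.59 = 184.5 ft³/s
A₂ = 13.86 × 1.89 = 26.20 ft²
V₂ = Q/A₂ = 184.5/26.20 = 7.043 ft/s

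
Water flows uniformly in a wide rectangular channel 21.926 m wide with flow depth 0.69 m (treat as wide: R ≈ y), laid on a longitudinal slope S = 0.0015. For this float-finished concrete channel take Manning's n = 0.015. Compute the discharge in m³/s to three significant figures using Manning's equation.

A = b·y = 21.926 × 0.69 = 15.13 m²
Wide channel: R ≈ y = 0.69 m
Q = (1/n)·A·R^(2/3)·S^(1/2) = (1/0.015) × 15.13 × 0.6900^(2/3) × 0.0015^(1/2) = 30.50 m³/s

30.5 m³/s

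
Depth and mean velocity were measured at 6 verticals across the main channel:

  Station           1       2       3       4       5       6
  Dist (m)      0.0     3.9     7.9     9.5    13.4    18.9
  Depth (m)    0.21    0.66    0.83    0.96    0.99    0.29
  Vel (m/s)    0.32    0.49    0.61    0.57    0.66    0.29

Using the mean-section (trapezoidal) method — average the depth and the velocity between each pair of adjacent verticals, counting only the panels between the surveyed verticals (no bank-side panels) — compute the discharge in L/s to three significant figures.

7180 L/s

Panel 1-2: Δb = 3.9 m, d̄ = (0.21+0.66)/2 = 0.435, v̄ = (0.32+0.49)/2 = 0.405 → q = 3.9×0.435×0.405 = 0.6871 m³/s
Panel 2-3: Δb = 4 m, d̄ = (0.66+0.83)/2 = 0.745, v̄ = (0.49+0.61)/2 = 0.55 → q = 4×0.745×0.55 = 1.639 m³/s
Panel 3-4: Δb = 1.6 m, d̄ = (0.83+0.96)/2 = 0.895, v̄ = (0.61+0.57)/2 = 0.59 → q = 1.6×0.895×0.59 = 0.8449 m³/s
Panel 4-5: Δb = 3.9 m, d̄ = (0.96+0.99)/2 = 0.975, v̄ = (0.57+0.66)/2 = 0.615 → q = 3.9×0.975×0.615 = 2.339 m³/s
Panel 5-6: Δb = 5.5 m, d̄ = (0.99+0.29)/2 = 0.64, v̄ = (0.66+0.29)/2 = 0.475 → q = 5.5×0.64×0.475 = 1.672 m³/s
Q = Σ q = 7.182 m³/s
= 7.182 × 1000 = 7182 L/s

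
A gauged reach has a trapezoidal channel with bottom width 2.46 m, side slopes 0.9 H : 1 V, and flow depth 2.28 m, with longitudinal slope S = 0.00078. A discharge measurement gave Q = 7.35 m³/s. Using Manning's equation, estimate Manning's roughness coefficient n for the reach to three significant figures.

0.0441

A = (b + z·y)·y = (2.46 + 0.9×2.28)×2.28 = 10.29 m²
P = b + 2y√(1+z²) = 2.46 + 2×2.28×√(1+0.9²) = 8.595 m
R = A/P = 10.29/8.595 = 1.197 m
n = (1/Q)·A·R^(2/3)·S^(1/2) = (1/7.35) × 10.29 × 1.127 × 0.02793 = 0.04407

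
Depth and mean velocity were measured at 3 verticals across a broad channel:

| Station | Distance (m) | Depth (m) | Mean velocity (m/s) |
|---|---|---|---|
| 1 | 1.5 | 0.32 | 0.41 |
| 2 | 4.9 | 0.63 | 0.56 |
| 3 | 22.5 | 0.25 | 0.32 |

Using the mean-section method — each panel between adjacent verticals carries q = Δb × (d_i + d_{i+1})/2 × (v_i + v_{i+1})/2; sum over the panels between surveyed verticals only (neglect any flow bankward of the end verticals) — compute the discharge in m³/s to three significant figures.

Panel 1-2: Δb = 3.4 m, d̄ = (0.32+0.63)/2 = 0.475, v̄ = (0.41+0.56)/2 = 0.485 → q = 3.4×0.475×0.485 = 0.7833 m³/s
Panel 2-3: Δb = 17.6 m, d̄ = (0.63+0.25)/2 = 0.44, v̄ = (0.56+0.32)/2 = 0.44 → q = 17.6×0.44×0.44 = 3.407 m³/s
Q = Σ q = 4.191 m³/s

4.19 m³/s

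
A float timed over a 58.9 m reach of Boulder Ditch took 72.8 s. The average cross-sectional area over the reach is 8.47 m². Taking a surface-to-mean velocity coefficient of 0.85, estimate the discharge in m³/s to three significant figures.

5.82 m³/s

v_surface = L / t̄ = 58.9 / 72.8 = 0.8091 m/s
v_mean = 0.85 × 0.8091 = 0.6877 m/s
Q = A × v_mean = 8.47 × 0.6877 = 5.825 m³/s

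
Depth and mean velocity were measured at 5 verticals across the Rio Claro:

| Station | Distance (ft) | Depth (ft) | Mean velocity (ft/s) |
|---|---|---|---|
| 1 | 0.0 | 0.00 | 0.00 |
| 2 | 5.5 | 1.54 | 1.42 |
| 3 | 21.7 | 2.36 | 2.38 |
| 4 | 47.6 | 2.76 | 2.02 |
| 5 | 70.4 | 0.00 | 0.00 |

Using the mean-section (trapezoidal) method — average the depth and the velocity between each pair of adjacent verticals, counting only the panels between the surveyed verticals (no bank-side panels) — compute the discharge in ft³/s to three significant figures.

241 ft³/s

Panel 1-2: Δb = 5.5 ft, d̄ = (0.00+1.54)/2 = 0.77, v̄ = (0.00+1.42)/2 = 0.71 → q = 5.5×0.77×0.71 = 3.007 ft³/s
Panel 2-3: Δb = 16.2 ft, d̄ = (1.54+2.36)/2 = 1.95, v̄ = (1.42+2.38)/2 = 1.9 → q = 16.2×1.95×1.9 = 60.02 ft³/s
Panel 3-4: Δb = 25.9 ft, d̄ = (2.36+2.76)/2 = 2.56, v̄ = (2.38+2.02)/2 = 2.2 → q = 25.9×2.56×2.2 = 145.9 ft³/s
Panel 4-5: Δb = 22.8 ft, d̄ = (2.76+0.00)/2 = 1.38, v̄ = (2.02+0.00)/2 = 1.01 → q = 22.8×1.38×1.01 = 31.78 ft³/s
Q = Σ q = 240.7 ft³/s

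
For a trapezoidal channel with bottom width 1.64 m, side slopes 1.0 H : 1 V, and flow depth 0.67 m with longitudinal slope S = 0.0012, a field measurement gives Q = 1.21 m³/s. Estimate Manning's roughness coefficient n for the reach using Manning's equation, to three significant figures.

A = (b + z·y)·y = (1.64 + 1.0×0.67)×0.67 = 1.548 m²
P = b + 2y√(1+z²) = 1.64 + 2×0.67×√(1+1.0²) = 3.535 m
R = A/P = 1.548/3.535 = 0.4378 m
n = (1/Q)·A·R^(2/3)·S^(1/2) = (1/1.21) × 1.548 × 0.5766 × 0.03464 = 0.02555

0.0255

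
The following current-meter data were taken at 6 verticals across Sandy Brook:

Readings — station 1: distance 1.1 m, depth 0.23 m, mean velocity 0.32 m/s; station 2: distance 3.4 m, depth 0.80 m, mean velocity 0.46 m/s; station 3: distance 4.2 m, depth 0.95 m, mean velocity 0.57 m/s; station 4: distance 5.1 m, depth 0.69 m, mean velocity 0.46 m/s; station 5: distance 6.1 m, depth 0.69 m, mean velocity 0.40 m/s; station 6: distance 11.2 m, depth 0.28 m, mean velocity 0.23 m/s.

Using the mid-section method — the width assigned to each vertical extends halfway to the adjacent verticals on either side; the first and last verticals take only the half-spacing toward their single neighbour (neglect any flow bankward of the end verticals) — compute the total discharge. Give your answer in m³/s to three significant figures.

2.42 m³/s

w_1 = (3.4 − 1.1)/2 = 1.15 m; q_1 = 0.32 × 0.23 × 1.15 = 0.08464 m³/s
w_2 = (4.2 − 1.1)/2 = 1.55 m; q_2 = 0.46 × 0.80 × 1.55 = 0.5704 m³/s
w_3 = (5.1 − 3.4)/2 = 0.85 m; q_3 = 0.57 × 0.95 × 0.85 = 0.4603 m³/s
w_4 = (6.1 − 4.2)/2 = 0.95 m; q_4 = 0.46 × 0.69 × 0.95 = 0.3015 m³/s
w_5 = (11.2 − 5.1)/2 = 3.05 m; q_5 = 0.40 × 0.69 × 3.05 = 0.8418 m³/s
w_6 = (11.2 − 6.1)/2 = 2.55 m; q_6 = 0.23 × 0.28 × 2.55 = 0.1642 m³/s
Q = Σ qᵢ = 2.423 m³/s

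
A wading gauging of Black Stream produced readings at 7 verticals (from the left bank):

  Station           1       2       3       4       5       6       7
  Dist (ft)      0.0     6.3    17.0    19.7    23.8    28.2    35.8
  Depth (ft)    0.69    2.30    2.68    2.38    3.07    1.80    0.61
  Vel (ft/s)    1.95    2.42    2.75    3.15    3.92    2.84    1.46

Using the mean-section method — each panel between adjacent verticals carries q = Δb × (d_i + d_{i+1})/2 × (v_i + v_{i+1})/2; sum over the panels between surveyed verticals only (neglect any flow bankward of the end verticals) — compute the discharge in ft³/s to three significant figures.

Panel 1-2: Δb = 6.3 ft, d̄ = (0.69+2.30)/2 = 1.495, v̄ = (1.95+2.42)/2 = 2.185 → q = 6.3×1.495×2.185 = 20.58 ft³/s
Panel 2-3: Δb = 10.7 ft, d̄ = (2.30+2.68)/2 = 2.49, v̄ = (2.42+2.75)/2 = 2.585 → q = 10.7×2.49×2.585 = 68.87 ft³/s
Panel 3-4: Δb = 2.7 ft, d̄ = (2.68+2.38)/2 = 2.53, v̄ = (2.75+3.15)/2 = 2.95 → q = 2.7×2.53×2.95 = 20.15 ft³/s
Panel 4-5: Δb = 4.1 ft, d̄ = (2.38+3.07)/2 = 2.725, v̄ = (3.15+3.92)/2 = 3.535 → q = 4.1×2.725×3.535 = 39.49 ft³/s
Panel 5-6: Δb = 4.4 ft, d̄ = (3.07+1.80)/2 = 2.435, v̄ = (3.92+2.84)/2 = 3.38 → q = 4.4×2.435×3.38 = 36.21 ft³/s
Panel 6-7: Δb = 7.6 ft, d̄ = (1.80+0.61)/2 = 1.205, v̄ = (2.84+1.46)/2 = 2.15 → q = 7.6×1.205×2.15 = 19.69 ft³/s
Q = Σ q = 205.0 ft³/s

205 ft³/s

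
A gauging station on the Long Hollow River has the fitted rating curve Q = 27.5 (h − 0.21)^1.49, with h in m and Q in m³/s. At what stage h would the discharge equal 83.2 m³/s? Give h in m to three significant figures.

2.31 m

h − h₀ = (Q/C)^(1/b) = (83.2/27.5)^(1/1.49) = 2.102 m
h = 0.21 + 2.102 = 2.312 m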